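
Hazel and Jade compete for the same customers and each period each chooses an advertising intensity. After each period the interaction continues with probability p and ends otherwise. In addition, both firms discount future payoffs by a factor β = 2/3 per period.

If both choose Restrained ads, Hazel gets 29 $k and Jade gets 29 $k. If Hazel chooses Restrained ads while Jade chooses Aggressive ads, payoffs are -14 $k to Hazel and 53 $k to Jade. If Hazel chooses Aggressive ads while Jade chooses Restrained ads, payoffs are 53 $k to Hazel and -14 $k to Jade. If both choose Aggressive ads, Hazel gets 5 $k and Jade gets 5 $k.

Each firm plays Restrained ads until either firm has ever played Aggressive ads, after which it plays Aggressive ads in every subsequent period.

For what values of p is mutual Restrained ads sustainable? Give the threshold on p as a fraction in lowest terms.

Expected continuation weight on next period's payoff is β·p = 2/3·p, which plays the role of the discount factor.
Cooperation requires 2/3·p ≥ (53−29)/(53−5) = 1/2, hence p ≥ 3/4.

3/4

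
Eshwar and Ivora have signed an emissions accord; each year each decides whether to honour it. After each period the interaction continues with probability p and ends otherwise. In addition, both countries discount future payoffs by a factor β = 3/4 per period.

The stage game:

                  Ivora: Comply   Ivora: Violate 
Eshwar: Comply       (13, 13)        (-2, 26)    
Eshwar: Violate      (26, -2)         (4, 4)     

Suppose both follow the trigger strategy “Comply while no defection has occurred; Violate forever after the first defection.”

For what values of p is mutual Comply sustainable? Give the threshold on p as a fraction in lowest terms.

Expected continuation weight on next period's payoff is β·p = 3/4·p, which plays the role of the discount factor.
Cooperation requires 3/4·p ≥ (26−13)/(26−4) = 13/22, hence p ≥ 26/33.

26/33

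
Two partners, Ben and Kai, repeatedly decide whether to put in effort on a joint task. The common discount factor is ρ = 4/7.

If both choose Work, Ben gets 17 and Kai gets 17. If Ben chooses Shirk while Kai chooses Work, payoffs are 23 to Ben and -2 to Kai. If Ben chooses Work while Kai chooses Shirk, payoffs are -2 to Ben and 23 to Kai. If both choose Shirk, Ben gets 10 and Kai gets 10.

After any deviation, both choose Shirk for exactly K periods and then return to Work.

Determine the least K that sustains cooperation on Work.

2

No profitable deviation requires (17−10)(ρ+…+ρ^K) ≥ 23−17, i.e. ρ+…+ρ^K ≥ 6/7 ≈ 0.8571.
With ρ = 4/7, the partial sums are K=1: 0.5714, K=2: 0.8980.
K = 2 is the first length at which the sum reaches 0.8571.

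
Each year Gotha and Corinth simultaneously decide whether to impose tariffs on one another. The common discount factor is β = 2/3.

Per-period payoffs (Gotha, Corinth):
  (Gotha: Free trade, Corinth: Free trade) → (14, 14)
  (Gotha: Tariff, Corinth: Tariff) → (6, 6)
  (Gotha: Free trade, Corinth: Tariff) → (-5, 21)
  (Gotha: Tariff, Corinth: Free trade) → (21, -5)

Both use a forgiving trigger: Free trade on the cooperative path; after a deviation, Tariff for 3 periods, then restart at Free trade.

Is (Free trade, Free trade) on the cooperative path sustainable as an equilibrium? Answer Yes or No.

A one-shot deviation gives 21 now, then 6 for 3 periods, then back to 14.
Gain from deviating: (21−14) today; loss: (14−6) in each of the next 3 periods.
No-deviation condition: (14−6)(β+…+β^3) ≥ 21−14, i.e. β+…+β^3 ≥ 7/8.
At β = 2/3: β+…+β^3 = 1.4074 ≥ 0.8750.
So cooperation is sustainable.

Yes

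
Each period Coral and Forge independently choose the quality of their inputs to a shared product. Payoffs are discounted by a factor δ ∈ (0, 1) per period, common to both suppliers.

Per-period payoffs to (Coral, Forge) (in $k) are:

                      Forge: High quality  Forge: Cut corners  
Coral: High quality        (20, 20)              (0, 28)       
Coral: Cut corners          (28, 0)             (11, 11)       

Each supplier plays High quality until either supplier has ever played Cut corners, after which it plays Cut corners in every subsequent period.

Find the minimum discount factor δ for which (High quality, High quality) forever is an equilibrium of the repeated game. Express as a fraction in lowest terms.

8/17

One-period gain from deviating is 28 − 20 = 8. The loss is 20 − 11 = 9 in every subsequent period, with present value 9·δ/(1−δ).
Deviation is unprofitable when 9·δ/(1−δ) ≥ 8, i.e. δ/(1−δ) ≥ 8/9.
Equivalently δ ≥ 8/(8+9) = 8/17.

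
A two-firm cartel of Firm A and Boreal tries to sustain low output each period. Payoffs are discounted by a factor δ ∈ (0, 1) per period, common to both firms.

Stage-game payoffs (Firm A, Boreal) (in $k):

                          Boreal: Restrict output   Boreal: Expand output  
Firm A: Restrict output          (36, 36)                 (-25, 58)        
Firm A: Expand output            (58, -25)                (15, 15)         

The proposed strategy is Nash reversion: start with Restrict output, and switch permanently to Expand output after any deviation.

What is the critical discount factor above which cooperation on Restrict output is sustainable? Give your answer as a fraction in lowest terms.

22/43

One-period gain from deviating is 58 − 36 = 22. The loss is 36 − 15 = 21 in every subsequent period, with present value 21·δ/(1−δ).
Deviation is unprofitable when 21·δ/(1−δ) ≥ 22, i.e. δ/(1−δ) ≥ 22/21.
Equivalently δ ≥ 22/(22+21) = 22/43.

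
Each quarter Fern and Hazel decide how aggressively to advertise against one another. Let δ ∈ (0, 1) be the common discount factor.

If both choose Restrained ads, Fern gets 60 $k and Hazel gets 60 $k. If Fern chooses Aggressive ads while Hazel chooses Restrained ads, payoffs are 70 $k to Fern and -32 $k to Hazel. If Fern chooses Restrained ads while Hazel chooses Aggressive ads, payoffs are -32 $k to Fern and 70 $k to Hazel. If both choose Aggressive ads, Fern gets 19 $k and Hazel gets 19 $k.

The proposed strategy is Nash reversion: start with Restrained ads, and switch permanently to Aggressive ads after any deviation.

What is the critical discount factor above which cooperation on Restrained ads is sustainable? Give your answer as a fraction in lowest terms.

10/51

One-period gain from deviating is 70 − 60 = 10. The loss is 60 − 19 = 41 in every subsequent period, with present value 41·δ/(1−δ).
Deviation is unprofitable when 41·δ/(1−δ) ≥ 10, i.e. δ/(1−δ) ≥ 10/41.
Equivalently δ ≥ 10/(10+41) = 10/51.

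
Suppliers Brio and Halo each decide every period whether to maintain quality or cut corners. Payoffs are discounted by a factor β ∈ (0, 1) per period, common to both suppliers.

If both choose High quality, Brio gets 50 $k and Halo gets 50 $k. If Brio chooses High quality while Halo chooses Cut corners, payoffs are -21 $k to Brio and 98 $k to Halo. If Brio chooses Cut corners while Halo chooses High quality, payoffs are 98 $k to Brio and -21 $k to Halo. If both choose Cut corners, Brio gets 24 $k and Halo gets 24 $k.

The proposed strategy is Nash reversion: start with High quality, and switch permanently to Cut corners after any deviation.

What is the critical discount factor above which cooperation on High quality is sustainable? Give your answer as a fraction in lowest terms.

24/37

One-period gain from deviating is 98 − 50 = 48. The loss is 50 − 24 = 26 in every subsequent period, with present value 26·β/(1−β).
Deviation is unprofitable when 26·β/(1−β) ≥ 48, i.e. β/(1−β) ≥ 24/13.
Equivalently β ≥ 48/(48+26) = 24/37.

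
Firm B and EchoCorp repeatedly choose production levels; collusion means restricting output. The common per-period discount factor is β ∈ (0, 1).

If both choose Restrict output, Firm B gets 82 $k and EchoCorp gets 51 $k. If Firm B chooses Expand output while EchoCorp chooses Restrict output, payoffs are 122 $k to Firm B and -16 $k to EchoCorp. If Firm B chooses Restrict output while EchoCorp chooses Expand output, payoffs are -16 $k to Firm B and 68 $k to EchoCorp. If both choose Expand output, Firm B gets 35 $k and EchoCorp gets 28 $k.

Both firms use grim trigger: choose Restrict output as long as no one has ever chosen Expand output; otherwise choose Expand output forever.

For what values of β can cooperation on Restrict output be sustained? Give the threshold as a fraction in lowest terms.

For Firm B: deviation gain 122−82 = 40, per-period punishment loss 82−35 = 47. IC gives β ≥ 40/87.
For EchoCorp: gain 17, loss 23 per period, so β ≥ 17/40.
The tighter constraint is Firm B's, so cooperation needs β ≥ 40/87.

40/87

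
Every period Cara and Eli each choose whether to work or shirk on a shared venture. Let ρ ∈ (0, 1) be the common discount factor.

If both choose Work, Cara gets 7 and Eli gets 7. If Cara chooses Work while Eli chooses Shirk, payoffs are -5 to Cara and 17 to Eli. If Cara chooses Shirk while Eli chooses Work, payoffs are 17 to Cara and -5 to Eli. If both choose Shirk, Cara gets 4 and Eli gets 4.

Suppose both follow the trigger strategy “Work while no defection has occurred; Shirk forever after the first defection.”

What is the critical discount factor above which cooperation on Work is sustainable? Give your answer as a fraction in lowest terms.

10/13

7/(1−ρ) ≥ 17 + 4ρ/(1−ρ)
7 ≥ 17 − 13ρ
ρ ≥ 10/13.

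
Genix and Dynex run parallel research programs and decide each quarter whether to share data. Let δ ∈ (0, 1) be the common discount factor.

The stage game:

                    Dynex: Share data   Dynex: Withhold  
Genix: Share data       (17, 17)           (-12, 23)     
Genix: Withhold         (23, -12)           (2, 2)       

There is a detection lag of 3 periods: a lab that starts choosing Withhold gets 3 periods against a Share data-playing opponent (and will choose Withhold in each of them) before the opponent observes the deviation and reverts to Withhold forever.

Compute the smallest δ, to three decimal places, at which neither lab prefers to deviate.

A deviator earns 23 for 3 periods, then 2 forever; cooperating earns 17 forever. Multiplying the IC by (1−δ):
17 ≥ 23(1−δ^3) + 2δ^3, so 21·δ^3 ≥ 6 and δ^3 ≥ 2/7.
δ ≥ (2/7)^(1/3) ≈ 0.659.

0.659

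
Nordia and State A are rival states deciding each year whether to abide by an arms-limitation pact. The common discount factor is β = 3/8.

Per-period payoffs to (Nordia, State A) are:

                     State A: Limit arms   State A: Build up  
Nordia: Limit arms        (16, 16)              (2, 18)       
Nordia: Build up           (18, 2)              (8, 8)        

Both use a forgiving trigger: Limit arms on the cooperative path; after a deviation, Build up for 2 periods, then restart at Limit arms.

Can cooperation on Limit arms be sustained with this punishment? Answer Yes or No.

A one-shot deviation gives 18 now, then 8 for 2 periods, then back to 16.
Gain from deviating: (18−16) today; loss: (16−8) in each of the next 2 periods.
No-deviation condition: (16−8)(β+…+β^2) ≥ 18−16, i.e. β+…+β^2 ≥ 1/4.
At β = 3/8: β+…+β^2 = 0.5156 ≥ 0.2500.
So cooperation is sustainable.

Yes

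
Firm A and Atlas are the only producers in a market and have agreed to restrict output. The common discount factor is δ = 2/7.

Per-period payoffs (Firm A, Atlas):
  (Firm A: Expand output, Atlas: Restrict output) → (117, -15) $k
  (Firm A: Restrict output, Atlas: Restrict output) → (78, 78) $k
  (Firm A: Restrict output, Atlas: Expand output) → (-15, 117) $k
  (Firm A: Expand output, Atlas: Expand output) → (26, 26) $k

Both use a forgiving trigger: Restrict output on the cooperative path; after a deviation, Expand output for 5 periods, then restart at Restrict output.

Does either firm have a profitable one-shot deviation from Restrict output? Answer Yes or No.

Yes

IC: δ+…+δ^5 ≥ (117−78)/(78−26) = 3/4.
At δ = 2/7: partial sum = 0.3992 < 0.7500. Cooperation not sustainable.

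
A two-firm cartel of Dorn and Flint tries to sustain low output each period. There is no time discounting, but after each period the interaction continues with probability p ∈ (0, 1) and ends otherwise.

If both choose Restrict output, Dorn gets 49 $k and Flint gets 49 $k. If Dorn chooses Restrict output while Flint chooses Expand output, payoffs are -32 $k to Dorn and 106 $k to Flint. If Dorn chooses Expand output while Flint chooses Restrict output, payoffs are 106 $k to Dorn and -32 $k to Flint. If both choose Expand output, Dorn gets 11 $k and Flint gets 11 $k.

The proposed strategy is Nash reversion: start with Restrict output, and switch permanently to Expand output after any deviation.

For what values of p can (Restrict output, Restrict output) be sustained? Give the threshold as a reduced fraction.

Expected cooperation value is 49 + p·49 + p²·49 + … = 49/(1−p); deviation gives 106 + p·11/(1−p).
49 ≥ 106(1−p) + 11p ⇒ 95p ≥ 57 ⇒ p ≥ 57/95 = 3/5.

3/5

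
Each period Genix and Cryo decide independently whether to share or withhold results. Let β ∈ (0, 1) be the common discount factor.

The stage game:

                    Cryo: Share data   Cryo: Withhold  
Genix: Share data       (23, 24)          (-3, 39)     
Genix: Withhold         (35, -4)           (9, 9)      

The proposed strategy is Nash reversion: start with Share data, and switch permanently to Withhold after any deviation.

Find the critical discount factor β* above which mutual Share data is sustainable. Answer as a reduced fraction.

For Genix: deviation gain 35−23 = 12, per-period punishment loss 23−9 = 14. IC gives β ≥ 12/26 = 6/13.
For Cryo: gain 15, loss 15 per period, so β ≥ 15/30 = 1/2.
The tighter constraint is Cryo's, so cooperation needs β ≥ 1/2.

1/2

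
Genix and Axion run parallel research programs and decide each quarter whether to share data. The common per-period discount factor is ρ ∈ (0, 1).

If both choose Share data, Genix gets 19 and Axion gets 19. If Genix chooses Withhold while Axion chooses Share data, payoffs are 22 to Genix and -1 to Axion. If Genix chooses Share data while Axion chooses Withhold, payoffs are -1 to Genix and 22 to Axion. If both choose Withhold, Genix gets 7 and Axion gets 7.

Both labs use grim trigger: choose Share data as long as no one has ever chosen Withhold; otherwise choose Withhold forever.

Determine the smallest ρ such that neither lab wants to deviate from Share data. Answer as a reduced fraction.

1/5

Cooperation forever yields 19 each period: 19/(1−ρ).
Deviating yields 22 once, then 7 forever: 22 + 7ρ/(1−ρ).
No profitable deviation requires 19/(1−ρ) ≥ 22 + 7ρ/(1−ρ).
Multiplying by (1−ρ): 19 ≥ 22(1−ρ) + 7ρ = 22 − 15ρ.
So 15ρ ≥ 3, i.e. ρ ≥ 3/15 = 1/5.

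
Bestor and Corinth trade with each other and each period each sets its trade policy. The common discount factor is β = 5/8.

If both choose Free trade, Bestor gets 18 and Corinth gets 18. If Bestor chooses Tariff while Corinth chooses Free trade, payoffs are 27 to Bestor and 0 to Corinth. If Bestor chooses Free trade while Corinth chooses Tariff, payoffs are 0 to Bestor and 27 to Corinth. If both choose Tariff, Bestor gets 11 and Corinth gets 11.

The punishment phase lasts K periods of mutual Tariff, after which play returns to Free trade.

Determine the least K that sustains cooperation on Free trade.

4

No profitable deviation requires (18−11)(β+…+β^K) ≥ 27−18, i.e. β+…+β^K ≥ 9/7 ≈ 1.2857.
With β = 5/8, the partial sums are K=1: 0.6250, K=2: 1.0156, K=3: 1.2598, K=4: 1.4124.
K = 4 is the first length at which the sum reaches 1.2857.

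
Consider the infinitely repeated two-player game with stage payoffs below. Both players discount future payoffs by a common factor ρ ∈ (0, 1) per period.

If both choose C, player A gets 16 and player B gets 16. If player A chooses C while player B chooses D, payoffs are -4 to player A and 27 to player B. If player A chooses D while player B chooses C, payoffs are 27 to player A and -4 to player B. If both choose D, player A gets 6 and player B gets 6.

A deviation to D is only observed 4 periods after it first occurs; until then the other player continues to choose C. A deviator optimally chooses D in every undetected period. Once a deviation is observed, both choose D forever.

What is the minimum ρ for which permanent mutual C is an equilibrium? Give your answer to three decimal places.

A deviator earns 27 for 4 periods, then 6 forever; cooperating earns 16 forever. Multiplying the IC by (1−ρ):
16 ≥ 27(1−ρ^4) + 6ρ^4, so 21·ρ^4 ≥ 11 and ρ^4 ≥ 11/21.
ρ ≥ (11/21)^(1/4) ≈ 0.851.

0.851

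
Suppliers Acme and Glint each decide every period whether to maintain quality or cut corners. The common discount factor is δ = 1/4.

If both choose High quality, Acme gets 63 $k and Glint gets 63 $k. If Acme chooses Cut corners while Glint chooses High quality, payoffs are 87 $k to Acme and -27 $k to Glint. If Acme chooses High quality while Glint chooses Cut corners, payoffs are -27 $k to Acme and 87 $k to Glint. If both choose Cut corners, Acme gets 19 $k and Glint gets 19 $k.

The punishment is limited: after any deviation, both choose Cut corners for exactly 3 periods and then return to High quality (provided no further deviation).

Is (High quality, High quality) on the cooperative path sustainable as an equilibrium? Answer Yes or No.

Comparing payoff streams over the 4 periods until play realigns: cooperate → 63(1+δ+…+δ^3); deviate → 87 + 19(δ+…+δ^3).
Cooperation is sustained iff (63−19)(δ+…+δ^3) ≥ 87−63.
δ+…+δ^3 = 1/4·(1−(1/4)^3)/(1−1/4) = 0.3281, and (87−63)/(63−19) = 0.5455.
0.3281 < 0.5455, so cooperation is not sustainable.

No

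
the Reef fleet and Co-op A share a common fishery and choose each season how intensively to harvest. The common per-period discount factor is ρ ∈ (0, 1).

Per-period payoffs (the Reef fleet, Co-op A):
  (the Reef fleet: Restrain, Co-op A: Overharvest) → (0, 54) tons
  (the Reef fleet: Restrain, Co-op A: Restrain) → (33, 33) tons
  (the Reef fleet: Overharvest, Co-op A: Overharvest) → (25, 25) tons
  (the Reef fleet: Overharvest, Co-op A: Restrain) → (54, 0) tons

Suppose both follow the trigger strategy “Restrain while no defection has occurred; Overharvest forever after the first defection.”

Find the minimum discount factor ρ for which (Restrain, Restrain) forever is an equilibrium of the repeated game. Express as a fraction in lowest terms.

21/29

One-period gain from deviating is 54 − 33 = 21. The loss is 33 − 25 = 8 in every subsequent period, with present value 8·ρ/(1−ρ).
Deviation is unprofitable when 8·ρ/(1−ρ) ≥ 21, i.e. ρ/(1−ρ) ≥ 21/8.
Equivalently ρ ≥ 21/(21+8) = 21/29.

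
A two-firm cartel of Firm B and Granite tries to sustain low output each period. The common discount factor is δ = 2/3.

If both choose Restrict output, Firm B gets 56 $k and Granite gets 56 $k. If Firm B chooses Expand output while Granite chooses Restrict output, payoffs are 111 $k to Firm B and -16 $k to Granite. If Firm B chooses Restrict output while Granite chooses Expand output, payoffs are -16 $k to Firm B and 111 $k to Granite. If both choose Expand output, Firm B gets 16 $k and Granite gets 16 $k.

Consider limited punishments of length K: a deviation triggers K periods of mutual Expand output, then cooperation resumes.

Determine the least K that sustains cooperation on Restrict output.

Need Σ_{k=1}^{K} δ^k ≥ (111−56)/(56−16) = 1.3750 at δ = 2/3.
At K = 2 the sum is 1.1111 < 1.3750; at K = 3 it is 1.4074 ≥ 1.3750.
So the minimum punishment length is K = 3.

3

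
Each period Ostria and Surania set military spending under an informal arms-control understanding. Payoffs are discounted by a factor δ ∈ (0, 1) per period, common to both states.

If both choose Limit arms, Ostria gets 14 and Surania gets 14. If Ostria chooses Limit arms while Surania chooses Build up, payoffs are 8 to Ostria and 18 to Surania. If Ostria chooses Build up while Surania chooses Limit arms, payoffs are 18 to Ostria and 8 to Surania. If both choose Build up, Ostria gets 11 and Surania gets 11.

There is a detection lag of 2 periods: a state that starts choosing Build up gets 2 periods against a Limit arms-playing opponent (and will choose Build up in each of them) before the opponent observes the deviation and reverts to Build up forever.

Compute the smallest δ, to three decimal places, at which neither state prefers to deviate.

A deviator earns 18 for 2 periods, then 11 forever; cooperating earns 14 forever. Multiplying the IC by (1−δ):
14 ≥ 18(1−δ^2) + 11δ^2, so 7·δ^2 ≥ 4 and δ^2 ≥ 4/7.
δ ≥ (4/7)^(1/2) ≈ 0.756.

0.756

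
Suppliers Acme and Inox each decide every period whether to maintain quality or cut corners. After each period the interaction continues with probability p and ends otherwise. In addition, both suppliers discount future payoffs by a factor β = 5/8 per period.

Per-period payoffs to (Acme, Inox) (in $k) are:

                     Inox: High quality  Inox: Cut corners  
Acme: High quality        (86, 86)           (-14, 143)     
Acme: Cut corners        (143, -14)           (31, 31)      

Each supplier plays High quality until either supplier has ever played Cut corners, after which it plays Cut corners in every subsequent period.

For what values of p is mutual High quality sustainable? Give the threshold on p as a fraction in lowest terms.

Expected continuation weight on next period's payoff is β·p = 5/8·p, which plays the role of the discount factor.
Cooperation requires 5/8·p ≥ (143−86)/(143−31) = 57/112, hence p ≥ 57/70.

57/70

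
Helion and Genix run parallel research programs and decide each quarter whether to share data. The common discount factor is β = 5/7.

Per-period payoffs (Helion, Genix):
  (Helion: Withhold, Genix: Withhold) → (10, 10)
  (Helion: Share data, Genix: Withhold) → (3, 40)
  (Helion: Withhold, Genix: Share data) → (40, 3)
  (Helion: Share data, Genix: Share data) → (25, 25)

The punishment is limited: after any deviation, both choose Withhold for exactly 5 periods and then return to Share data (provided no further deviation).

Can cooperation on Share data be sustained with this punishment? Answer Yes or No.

Comparing payoff streams over the 6 periods until play realigns: cooperate → 25(1+β+…+β^5); deviate → 40 + 10(β+…+β^5).
Cooperation is sustained iff (25−10)(β+…+β^5) ≥ 40−25.
β+…+β^5 = 5/7·(1−(5/7)^5)/(1−5/7) = 2.0352, and (40−25)/(25−10) = 1.0000.
2.0352 ≥ 1.0000, so cooperation is sustainable.

Yes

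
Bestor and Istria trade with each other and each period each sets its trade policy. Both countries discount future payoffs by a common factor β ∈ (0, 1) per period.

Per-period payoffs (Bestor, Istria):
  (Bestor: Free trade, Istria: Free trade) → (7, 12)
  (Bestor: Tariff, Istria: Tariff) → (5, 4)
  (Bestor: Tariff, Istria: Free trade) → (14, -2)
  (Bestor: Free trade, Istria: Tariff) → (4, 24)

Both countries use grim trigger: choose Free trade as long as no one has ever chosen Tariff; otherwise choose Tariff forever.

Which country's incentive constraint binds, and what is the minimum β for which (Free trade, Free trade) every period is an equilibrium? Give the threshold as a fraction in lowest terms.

Bestor's threshold: (14−7)/(14−5) = 7/9.
Istria's threshold: (24−12)/(24−4) = 3/5.
7/9 > 3/5, so Bestor binds and β* = 7/9.

Bestor; β ≥ 7/9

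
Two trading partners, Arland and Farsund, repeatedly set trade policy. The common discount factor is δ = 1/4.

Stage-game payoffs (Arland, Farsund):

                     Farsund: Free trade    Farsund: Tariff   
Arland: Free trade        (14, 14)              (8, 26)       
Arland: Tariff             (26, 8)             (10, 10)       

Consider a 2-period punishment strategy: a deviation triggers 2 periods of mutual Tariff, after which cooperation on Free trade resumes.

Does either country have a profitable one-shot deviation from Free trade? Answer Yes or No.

A one-shot deviation gives 26 now, then 10 for 2 periods, then back to 14.
Gain from deviating: (26−14) today; loss: (14−10) in each of the next 2 periods.
No-deviation condition: (14−10)(δ+…+δ^2) ≥ 26−14, i.e. δ+…+δ^2 ≥ 3.
At δ = 1/4: δ+…+δ^2 = 0.3125 < 3.0000.
So cooperation is not sustainable.

Yes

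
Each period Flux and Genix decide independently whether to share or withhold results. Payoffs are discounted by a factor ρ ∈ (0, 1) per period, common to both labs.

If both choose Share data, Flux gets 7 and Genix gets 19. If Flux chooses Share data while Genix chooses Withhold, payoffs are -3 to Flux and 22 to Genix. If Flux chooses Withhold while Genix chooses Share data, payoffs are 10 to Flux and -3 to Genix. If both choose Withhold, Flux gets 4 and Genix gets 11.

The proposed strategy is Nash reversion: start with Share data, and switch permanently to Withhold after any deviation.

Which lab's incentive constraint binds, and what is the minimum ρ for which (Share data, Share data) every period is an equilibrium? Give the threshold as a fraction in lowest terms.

Flux's threshold: (10−7)/(10−4) = 1/2.
Genix's threshold: (22−19)/(22−11) = 3/11.
1/2 > 3/11, so Flux binds and ρ* = 1/2.

Flux; ρ ≥ 1/2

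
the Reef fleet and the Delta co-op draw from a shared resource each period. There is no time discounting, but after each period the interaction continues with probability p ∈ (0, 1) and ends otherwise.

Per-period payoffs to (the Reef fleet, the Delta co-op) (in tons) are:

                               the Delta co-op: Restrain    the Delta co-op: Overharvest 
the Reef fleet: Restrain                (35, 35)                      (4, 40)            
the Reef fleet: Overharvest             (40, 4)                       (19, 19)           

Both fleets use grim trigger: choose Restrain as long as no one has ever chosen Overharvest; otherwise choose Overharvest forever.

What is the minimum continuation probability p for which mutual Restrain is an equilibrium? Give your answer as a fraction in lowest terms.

With no time discounting, the continuation probability p plays the role of the discount factor.
Grim-trigger IC: 35/(1−p) ≥ 40 + 19p/(1−p) ⇒ p ≥ (40−35)/(40−19) = 5/21.

5/21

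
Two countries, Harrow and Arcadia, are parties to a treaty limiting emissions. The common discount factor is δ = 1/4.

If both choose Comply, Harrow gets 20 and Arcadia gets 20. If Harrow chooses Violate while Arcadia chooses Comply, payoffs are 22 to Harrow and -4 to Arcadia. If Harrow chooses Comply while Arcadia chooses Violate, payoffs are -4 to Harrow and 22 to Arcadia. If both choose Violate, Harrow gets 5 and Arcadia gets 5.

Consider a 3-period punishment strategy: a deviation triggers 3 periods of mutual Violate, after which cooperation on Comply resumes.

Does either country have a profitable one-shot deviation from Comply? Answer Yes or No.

No

Comparing payoff streams over the 4 periods until play realigns: cooperate → 20(1+δ+…+δ^3); deviate → 22 + 5(δ+…+δ^3).
Cooperation is sustained iff (20−5)(δ+…+δ^3) ≥ 22−20.
δ+…+δ^3 = 1/4·(1−(1/4)^3)/(1−1/4) = 0.3281, and (22−20)/(20−5) = 0.1333.
0.3281 ≥ 0.1333, so cooperation is sustainable.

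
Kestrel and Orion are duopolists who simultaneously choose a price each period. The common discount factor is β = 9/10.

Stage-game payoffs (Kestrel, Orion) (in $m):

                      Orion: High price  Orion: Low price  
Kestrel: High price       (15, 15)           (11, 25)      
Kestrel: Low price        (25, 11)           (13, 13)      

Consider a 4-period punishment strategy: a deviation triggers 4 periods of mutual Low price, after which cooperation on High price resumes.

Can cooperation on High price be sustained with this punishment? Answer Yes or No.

IC: β+…+β^4 ≥ (25−15)/(15−13) = 5.
At β = 9/10: partial sum = 3.0951 < 5.0000. Cooperation not sustainable.

No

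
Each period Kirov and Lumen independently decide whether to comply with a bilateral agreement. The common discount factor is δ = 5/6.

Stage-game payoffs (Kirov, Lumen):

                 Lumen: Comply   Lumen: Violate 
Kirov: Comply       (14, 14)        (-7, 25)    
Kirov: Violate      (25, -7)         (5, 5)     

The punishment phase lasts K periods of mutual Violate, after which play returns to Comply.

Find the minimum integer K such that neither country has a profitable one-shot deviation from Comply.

2

No profitable deviation requires (14−5)(δ+…+δ^K) ≥ 25−14, i.e. δ+…+δ^K ≥ 11/9 ≈ 1.2222.
With δ = 5/6, the partial sums are K=1: 0.8333, K=2: 1.5278.
K = 2 is the first length at which the sum reaches 1.2222.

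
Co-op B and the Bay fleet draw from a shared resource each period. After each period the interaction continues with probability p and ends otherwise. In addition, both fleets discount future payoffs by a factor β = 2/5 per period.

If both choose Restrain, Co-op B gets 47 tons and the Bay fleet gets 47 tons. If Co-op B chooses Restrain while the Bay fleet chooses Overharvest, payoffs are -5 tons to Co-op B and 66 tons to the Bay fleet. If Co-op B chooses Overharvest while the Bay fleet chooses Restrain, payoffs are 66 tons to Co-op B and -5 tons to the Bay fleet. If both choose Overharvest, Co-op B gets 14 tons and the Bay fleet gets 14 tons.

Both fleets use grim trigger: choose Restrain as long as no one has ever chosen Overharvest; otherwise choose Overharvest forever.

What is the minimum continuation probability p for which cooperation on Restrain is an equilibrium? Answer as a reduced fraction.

Expected continuation weight on next period's payoff is β·p = 2/5·p, which plays the role of the discount factor.
Cooperation requires 2/5·p ≥ (66−47)/(66−14) = 19/52, hence p ≥ 95/104.

95/104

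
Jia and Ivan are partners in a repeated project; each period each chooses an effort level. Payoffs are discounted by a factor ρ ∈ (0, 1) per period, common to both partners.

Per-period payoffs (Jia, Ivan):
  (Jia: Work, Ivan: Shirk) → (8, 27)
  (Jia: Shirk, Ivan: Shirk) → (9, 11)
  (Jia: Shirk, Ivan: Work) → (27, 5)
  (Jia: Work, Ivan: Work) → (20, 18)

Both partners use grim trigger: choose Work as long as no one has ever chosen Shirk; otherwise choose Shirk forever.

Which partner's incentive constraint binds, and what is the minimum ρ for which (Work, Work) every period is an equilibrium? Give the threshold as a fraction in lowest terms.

For Jia: deviation gain 27−20 = 7, per-period punishment loss 20−9 = 11. IC gives ρ ≥ 7/18.
For Ivan: gain 9, loss 7 per period, so ρ ≥ 9/16.
The tighter constraint is Ivan's, so cooperation needs ρ ≥ 9/16.

Ivan; ρ ≥ 9/16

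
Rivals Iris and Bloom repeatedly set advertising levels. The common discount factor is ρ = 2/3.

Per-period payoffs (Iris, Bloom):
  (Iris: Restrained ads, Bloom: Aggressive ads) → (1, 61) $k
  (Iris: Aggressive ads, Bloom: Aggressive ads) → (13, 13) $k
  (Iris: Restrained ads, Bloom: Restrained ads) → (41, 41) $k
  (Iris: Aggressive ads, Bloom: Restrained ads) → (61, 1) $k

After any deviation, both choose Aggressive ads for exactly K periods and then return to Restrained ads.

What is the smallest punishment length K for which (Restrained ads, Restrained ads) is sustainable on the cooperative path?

2

No profitable deviation requires (41−13)(ρ+…+ρ^K) ≥ 61−41, i.e. ρ+…+ρ^K ≥ 5/7 ≈ 0.7143.
With ρ = 2/3, the partial sums are K=1: 0.6667, K=2: 1.1111.
K = 2 is the first length at which the sum reaches 0.7143.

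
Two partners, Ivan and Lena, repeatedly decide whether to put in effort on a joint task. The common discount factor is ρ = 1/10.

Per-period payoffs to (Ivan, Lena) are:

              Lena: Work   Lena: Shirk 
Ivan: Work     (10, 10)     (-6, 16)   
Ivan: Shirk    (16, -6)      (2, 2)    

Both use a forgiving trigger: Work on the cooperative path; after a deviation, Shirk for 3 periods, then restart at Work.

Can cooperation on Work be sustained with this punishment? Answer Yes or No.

Comparing payoff streams over the 4 periods until play realigns: cooperate → 10(1+ρ+…+ρ^3); deviate → 16 + 2(ρ+…+ρ^3).
Cooperation is sustained iff (10−2)(ρ+…+ρ^3) ≥ 16−10.
ρ+…+ρ^3 = 1/10·(1−(1/10)^3)/(1−1/10) = 0.1110, and (16−10)/(10−2) = 0.7500.
0.1110 < 0.7500, so cooperation is not sustainable.

No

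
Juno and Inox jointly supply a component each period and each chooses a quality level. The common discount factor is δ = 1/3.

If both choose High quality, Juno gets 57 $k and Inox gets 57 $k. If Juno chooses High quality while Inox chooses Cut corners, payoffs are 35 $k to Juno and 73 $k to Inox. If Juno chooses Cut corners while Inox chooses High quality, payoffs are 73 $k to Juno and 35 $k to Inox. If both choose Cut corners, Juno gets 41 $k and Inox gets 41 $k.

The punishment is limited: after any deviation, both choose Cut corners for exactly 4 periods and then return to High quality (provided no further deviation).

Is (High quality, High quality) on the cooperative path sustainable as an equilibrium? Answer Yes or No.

No

IC: δ+…+δ^4 ≥ (73−57)/(57−41) = 1.
At δ = 1/3: partial sum = 0.4938 < 1.0000. Cooperation not sustainable.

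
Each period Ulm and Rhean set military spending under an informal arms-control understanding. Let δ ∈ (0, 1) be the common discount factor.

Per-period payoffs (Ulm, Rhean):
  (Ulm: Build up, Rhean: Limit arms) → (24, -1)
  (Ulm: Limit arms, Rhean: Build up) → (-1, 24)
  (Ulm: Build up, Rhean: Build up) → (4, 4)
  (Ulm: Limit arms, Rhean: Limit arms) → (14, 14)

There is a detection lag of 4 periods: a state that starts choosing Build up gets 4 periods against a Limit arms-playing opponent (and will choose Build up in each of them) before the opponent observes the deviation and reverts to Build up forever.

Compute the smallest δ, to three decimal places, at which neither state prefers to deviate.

0.841

The best deviation is to choose Build up for all 4 undetected periods, earning 24 each, then 4 forever once detected.
Deviation value: 24(1−δ^4)/(1−δ) + 4δ^4/(1−δ); cooperation value: 14/(1−δ).
IC: 14 ≥ 24(1−δ^4) + 4δ^4 = 24 − 20δ^4.
So δ^4 ≥ 10/20 = 1/2, giving δ ≥ (1/2)^(1/4) ≈ 0.841.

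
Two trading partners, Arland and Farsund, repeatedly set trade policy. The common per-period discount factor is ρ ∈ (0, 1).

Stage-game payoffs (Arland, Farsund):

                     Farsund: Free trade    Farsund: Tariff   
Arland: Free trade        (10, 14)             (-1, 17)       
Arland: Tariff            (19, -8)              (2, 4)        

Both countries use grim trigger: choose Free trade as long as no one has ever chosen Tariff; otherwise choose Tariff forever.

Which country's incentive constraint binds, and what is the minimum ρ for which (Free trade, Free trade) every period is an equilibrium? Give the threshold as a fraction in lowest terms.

Arland; ρ ≥ 9/17

Arland's threshold: (19−10)/(19−2) = 9/17.
Farsund's threshold: (17−14)/(17−4) = 3/13.
9/17 > 3/13, so Arland binds and ρ* = 9/17.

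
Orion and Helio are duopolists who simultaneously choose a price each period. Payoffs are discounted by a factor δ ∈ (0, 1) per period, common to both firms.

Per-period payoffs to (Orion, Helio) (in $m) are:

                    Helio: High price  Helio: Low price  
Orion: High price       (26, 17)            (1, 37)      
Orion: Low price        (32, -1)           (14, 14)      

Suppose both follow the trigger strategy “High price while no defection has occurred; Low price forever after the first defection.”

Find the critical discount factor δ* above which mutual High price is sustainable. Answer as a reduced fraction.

20/23

Orion's threshold: (32−26)/(32−14) = 1/3.
Helio's threshold: (37−17)/(37−14) = 20/23.
1/3 < 20/23, so Helio binds and δ* = 20/23.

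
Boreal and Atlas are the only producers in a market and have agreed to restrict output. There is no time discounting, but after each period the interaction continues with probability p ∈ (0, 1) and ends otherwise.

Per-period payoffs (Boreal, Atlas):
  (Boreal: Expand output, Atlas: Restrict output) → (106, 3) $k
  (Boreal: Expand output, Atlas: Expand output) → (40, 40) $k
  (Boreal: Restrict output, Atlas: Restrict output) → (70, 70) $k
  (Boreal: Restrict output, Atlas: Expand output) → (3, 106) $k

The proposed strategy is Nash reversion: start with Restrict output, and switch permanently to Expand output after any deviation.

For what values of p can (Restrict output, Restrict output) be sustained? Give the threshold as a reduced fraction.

Expected cooperation value is 70 + p·70 + p²·70 + … = 70/(1−p); deviation gives 106 + p·40/(1−p).
70 ≥ 106(1−p) + 40p ⇒ 66p ≥ 36 ⇒ p ≥ 36/66 = 6/11.

6/11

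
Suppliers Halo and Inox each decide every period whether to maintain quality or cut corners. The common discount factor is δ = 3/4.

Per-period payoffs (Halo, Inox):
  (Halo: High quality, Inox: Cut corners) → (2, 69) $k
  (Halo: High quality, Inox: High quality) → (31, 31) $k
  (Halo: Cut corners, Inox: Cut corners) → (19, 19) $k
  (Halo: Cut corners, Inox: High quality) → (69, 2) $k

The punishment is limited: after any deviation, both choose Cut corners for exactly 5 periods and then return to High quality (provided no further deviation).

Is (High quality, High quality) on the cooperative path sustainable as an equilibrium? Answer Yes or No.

No

IC: δ+…+δ^5 ≥ (69−31)/(31−19) = 19/6.
At δ = 3/4: partial sum = 2.2881 < 3.1667. Cooperation not sustainable.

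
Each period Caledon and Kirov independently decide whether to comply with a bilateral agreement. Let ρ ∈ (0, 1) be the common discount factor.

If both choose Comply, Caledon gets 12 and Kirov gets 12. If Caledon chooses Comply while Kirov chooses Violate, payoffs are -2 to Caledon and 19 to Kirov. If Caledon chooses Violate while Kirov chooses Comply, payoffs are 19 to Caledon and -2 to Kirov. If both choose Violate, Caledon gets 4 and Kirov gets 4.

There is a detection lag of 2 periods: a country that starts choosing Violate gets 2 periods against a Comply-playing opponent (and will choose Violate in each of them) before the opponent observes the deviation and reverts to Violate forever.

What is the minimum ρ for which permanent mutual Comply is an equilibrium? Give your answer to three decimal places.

Deviating for the 2 undetected periods gains 19−12 = 7 per period over cooperation, then loses 12−4 = 8 per period forever once punishment starts.
Gain: 7(1 + ρ + … + ρ^1); loss: 8·ρ^2/(1−ρ).
No profitable deviation ⇔ 7(1−ρ^2) ≤ 8·ρ^2, i.e. ρ^2 ≥ 7/(7+8) = 7/15.
Hence ρ ≥ (7/15)^(1/2) ≈ 0.683.

0.683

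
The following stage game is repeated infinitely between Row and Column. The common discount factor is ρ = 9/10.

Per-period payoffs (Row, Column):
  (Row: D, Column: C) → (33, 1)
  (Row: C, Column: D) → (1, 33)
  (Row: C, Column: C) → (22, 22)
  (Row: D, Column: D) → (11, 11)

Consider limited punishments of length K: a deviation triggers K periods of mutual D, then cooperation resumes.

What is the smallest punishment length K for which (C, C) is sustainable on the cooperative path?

2

Need Σ_{k=1}^{K} ρ^k ≥ (33−22)/(22−11) = 1.0000 at ρ = 9/10.
At K = 1 the sum is 0.9000 < 1.0000; at K = 2 it is 1.7100 ≥ 1.0000.
So the minimum punishment length is K = 2.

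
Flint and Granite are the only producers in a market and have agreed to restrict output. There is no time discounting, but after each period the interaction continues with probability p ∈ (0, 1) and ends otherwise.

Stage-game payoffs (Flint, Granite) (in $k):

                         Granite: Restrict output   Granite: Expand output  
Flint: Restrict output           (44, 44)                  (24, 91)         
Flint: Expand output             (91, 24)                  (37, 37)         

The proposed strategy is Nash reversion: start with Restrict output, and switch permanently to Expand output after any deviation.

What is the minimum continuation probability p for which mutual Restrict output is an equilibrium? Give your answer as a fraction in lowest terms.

47/54

With no time discounting, the continuation probability p plays the role of the discount factor.
Grim-trigger IC: 44/(1−p) ≥ 91 + 37p/(1−p) ⇒ p ≥ (91−44)/(91−37) = 47/54.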